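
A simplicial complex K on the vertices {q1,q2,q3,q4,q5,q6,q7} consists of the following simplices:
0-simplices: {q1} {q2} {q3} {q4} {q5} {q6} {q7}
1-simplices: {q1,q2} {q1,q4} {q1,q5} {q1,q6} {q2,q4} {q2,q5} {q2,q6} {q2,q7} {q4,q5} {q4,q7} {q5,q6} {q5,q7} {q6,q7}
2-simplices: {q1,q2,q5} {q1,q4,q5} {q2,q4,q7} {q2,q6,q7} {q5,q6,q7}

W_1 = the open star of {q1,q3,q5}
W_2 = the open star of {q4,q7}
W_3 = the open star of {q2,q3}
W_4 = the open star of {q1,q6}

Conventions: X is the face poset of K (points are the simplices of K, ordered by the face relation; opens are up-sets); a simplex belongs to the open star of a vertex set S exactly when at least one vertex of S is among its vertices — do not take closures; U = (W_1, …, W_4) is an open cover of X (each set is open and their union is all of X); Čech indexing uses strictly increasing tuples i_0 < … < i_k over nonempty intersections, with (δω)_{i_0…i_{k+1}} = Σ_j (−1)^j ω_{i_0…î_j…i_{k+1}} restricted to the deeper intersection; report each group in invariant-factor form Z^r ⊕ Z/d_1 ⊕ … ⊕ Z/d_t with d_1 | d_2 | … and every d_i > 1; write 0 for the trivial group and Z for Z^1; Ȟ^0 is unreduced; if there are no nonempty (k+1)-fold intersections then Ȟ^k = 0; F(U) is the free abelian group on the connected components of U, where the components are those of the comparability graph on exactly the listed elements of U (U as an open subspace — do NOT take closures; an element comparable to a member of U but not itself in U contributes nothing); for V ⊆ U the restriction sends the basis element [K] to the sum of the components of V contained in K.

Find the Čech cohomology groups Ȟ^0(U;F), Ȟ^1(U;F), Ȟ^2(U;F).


intersection data:
  W1={{q1},{q3},{q5},{q1,q2},{q1,q4},{q1,q5},{q1,q6},{q2,q5},{q4,q5},{q5,q6},{q5,q7},{q1,q2,q5},{q1,q4,q5},{q5,q6,q7}} W2={{q4},{q7},{q1,q4},{q2,q4},{q2,q7},{q4,q5},{q4,q7},{q5,q7},{q6,q7},{q1,q4,q5},{q2,q4,q7},{q2,q6,q7},{q5,q6,q7}} W3={{q2},{q3},{q1,q2},{q2,q4},{q2,q5},{q2,q6},{q2,q7},{q1,q2,q5},{q2,q4,q7},{q2,q6,q7}} W4={{q1},{q6},{q1,q2},{q1,q4},{q1,q5},{q1,q6},{q2,q6},{q5,q6},{q6,q7},{q1,q2,q5},{q1,q4,q5},{q2,q6,q7},{q5,q6,q7}}
  W12={{q1,q4},{q4,q5},{q5,q7},{q1,q4,q5},{q5,q6,q7}} W13={{q3},{q1,q2},{q2,q5},{q1,q2,q5}} W14={{q1},{q1,q2},{q1,q4},{q1,q5},{q1,q6},{q5,q6},{q1,q2,q5},{q1,q4,q5},{q5,q6,q7}} W23={{q2,q4},{q2,q7},{q2,q4,q7},{q2,q6,q7}} W24={{q1,q4},{q6,q7},{q1,q4,q5},{q2,q6,q7},{q5,q6,q7}} W34={{q1,q2},{q2,q6},{q1,q2,q5},{q2,q6,q7}}
  W124={{q1,q4},{q1,q4,q5},{q5,q6,q7}} W134={{q1,q2},{q1,q2,q5}} W234={{q2,q6,q7}}
components per intersection:
  W1: {{q1},{q5},{q1,q2},{q1,q4},{q1,q5},{q1,q6},{q2,q5},{q4,q5},{q5,q6},{q5,q7},{q1,q2,q5},{q1,q4,q5},{q5,q6,q7}} {{q3}}
  W2: {{q4},{q7},{q1,q4},{q2,q4},{q2,q7},{q4,q5},{q4,q7},{q5,q7},{q6,q7},{q1,q4,q5},{q2,q4,q7},{q2,q6,q7},{q5,q6,q7}}
  W3: {{q2},{q1,q2},{q2,q4},{q2,q5},{q2,q6},{q2,q7},{q1,q2,q5},{q2,q4,q7},{q2,q6,q7}} {{q3}}
  W4: {{q1},{q6},{q1,q2},{q1,q4},{q1,q5},{q1,q6},{q2,q6},{q5,q6},{q6,q7},{q1,q2,q5},{q1,q4,q5},{q2,q6,q7},{q5,q6,q7}}
  W12: {{q1,q4},{q4,q5},{q1,q4,q5}} {{q5,q7},{q5,q6,q7}}
  W13: {{q3}} {{q1,q2},{q2,q5},{q1,q2,q5}}
  W14: {{q1},{q1,q2},{q1,q4},{q1,q5},{q1,q6},{q1,q2,q5},{q1,q4,q5}} {{q5,q6},{q5,q6,q7}}
  W23: {{q2,q4},{q2,q7},{q2,q4,q7},{q2,q6,q7}}
  W24: {{q1,q4},{q1,q4,q5}} {{q6,q7},{q2,q6,q7},{q5,q6,q7}}
  W34: {{q1,q2},{q1,q2,q5}} {{q2,q6},{q2,q6,q7}}
  W124: {{q1,q4},{q1,q4,q5}} {{q5,q6,q7}}
  W134: {{q1,q2},{q1,q2,q5}}
  W234: {{q2,q6,q7}}
C dims 6,11,4; δ0: rk 4, SNF 1^4; δ1: rk 4, SNF 1^4
Ȟ^0 = (6 − 4) − 0 = 2, so Ȟ^0 ≅ Z^2
Ȟ^1 = (11 − 4) − 4 = 3, so Ȟ^1 ≅ Z^3
Ȟ^2 = (4 − 0) − 4 = 0, so Ȟ^2 ≅ 0

Ȟ^0 = Z^2, Ȟ^1 = Z^3, Ȟ^2 = 0


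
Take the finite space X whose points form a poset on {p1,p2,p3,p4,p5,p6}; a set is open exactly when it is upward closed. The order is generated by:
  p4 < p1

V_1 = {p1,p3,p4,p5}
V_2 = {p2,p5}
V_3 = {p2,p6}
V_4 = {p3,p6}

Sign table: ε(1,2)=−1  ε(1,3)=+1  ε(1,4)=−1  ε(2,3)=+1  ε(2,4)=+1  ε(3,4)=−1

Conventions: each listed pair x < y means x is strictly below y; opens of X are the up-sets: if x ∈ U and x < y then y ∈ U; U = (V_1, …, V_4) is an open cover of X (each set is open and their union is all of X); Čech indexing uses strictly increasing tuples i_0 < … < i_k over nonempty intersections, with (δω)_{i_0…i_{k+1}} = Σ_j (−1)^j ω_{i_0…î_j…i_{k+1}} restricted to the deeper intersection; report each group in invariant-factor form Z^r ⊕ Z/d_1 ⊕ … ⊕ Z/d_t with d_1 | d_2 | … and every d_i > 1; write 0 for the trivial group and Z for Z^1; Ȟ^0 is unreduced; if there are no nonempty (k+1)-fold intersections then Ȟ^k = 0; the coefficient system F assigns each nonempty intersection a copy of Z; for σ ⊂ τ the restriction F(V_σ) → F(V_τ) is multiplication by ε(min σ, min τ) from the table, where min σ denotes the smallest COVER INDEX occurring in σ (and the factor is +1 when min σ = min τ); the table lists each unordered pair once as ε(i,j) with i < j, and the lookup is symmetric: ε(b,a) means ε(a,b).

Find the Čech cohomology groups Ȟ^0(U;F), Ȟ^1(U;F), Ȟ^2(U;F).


Ȟ^0 ≅ 0,  Ȟ^1 ≅ Z/2,  Ȟ^2 ≅ 0

intersection data:
  V12={p5} V14={p3} V23={p2} V34={p6}
C dims 4,4; δ0: rk 4, SNF 1^3·2
Ȟ^0 = (4 − 4) − 0 = 0, so Ȟ^0 ≅ 0
Ȟ^1 = (4 − 0) − 4 = 0 plus torsion [2], so Ȟ^1 ≅ Z/2
Ȟ^2 = (0 − 0) − 0 = 0, so Ȟ^2 ≅ 0


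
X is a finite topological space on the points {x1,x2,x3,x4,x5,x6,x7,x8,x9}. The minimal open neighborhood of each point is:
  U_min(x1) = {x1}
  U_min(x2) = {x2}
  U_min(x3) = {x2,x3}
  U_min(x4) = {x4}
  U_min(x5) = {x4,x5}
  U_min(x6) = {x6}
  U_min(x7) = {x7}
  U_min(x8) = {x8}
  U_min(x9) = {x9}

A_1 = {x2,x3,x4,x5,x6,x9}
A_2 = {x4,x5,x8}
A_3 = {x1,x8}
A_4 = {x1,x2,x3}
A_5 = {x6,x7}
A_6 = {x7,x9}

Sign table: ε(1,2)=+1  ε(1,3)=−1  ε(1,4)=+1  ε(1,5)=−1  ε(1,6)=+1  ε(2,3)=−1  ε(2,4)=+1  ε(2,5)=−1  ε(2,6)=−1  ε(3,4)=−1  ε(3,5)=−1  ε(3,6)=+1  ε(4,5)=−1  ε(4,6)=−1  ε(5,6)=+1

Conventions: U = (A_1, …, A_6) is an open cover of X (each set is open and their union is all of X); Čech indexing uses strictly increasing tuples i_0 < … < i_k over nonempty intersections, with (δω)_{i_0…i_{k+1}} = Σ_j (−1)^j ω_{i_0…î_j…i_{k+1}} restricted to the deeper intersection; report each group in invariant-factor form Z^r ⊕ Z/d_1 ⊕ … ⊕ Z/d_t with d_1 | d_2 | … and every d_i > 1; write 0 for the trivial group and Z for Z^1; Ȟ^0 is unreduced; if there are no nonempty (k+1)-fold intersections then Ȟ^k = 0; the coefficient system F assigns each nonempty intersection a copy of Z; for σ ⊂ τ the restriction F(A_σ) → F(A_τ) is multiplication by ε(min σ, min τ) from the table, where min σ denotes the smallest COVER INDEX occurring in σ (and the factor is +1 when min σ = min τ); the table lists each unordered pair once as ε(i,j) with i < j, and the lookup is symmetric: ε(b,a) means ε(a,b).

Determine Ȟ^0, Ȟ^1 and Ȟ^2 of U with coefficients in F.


cover nerve:
  A12={x4,x5} A14={x2,x3} A15={x6} A16={x9} A23={x8} A34={x1} A56={x7}
C dims 6,7; δ0: rk 6, SNF 1^5·2
Ȟ^0: (6−6)−0=0 ⇒ 0
Ȟ^1: (7−0)−6=1 plus torsion [2] ⇒ Z ⊕ Z/2
Ȟ^2: (0−0)−0=0 ⇒ 0

Ȟ^0(U;F) ≅ 0, Ȟ^1(U;F) ≅ Z ⊕ Z/2, Ȟ^2(U;F) ≅ 0


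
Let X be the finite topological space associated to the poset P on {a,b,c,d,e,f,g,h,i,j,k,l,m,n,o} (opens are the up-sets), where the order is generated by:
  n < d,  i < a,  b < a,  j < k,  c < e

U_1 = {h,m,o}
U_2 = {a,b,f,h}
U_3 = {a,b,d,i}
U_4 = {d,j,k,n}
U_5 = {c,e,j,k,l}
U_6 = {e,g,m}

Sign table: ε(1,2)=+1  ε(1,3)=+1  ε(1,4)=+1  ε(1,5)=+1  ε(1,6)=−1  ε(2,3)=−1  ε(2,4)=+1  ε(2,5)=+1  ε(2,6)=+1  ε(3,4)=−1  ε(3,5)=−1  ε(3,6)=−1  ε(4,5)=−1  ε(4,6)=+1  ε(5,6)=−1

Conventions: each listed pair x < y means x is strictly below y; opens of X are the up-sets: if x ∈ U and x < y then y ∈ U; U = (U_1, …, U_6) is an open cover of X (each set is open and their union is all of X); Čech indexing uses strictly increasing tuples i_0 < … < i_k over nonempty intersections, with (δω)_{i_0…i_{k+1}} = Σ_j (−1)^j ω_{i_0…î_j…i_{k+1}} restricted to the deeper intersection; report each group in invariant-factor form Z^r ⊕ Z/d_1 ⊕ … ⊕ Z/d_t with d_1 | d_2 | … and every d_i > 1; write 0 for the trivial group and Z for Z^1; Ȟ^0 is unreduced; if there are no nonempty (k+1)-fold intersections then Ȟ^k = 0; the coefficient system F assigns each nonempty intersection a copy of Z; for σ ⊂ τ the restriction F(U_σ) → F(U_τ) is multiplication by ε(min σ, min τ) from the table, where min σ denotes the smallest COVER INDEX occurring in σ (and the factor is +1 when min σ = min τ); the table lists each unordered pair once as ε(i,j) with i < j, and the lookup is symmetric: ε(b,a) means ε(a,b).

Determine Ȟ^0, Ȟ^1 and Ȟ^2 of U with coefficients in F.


Ȟ^0 = 0, Ȟ^1 = Z/2, Ȟ^2 = 0

intersection data:
  U12={h} U16={m} U23={a,b} U34={d} U45={j,k} U56={e}
C dims 6,6; δ0: rk 6, SNF 1^5·2
Ȟ^0 = (6 − 6) − 0 = 0, so Ȟ^0 ≅ 0
Ȟ^1 = (6 − 0) − 6 = 0 plus torsion [2], so Ȟ^1 ≅ Z/2
Ȟ^2 = (0 − 0) − 0 = 0, so Ȟ^2 ≅ 0


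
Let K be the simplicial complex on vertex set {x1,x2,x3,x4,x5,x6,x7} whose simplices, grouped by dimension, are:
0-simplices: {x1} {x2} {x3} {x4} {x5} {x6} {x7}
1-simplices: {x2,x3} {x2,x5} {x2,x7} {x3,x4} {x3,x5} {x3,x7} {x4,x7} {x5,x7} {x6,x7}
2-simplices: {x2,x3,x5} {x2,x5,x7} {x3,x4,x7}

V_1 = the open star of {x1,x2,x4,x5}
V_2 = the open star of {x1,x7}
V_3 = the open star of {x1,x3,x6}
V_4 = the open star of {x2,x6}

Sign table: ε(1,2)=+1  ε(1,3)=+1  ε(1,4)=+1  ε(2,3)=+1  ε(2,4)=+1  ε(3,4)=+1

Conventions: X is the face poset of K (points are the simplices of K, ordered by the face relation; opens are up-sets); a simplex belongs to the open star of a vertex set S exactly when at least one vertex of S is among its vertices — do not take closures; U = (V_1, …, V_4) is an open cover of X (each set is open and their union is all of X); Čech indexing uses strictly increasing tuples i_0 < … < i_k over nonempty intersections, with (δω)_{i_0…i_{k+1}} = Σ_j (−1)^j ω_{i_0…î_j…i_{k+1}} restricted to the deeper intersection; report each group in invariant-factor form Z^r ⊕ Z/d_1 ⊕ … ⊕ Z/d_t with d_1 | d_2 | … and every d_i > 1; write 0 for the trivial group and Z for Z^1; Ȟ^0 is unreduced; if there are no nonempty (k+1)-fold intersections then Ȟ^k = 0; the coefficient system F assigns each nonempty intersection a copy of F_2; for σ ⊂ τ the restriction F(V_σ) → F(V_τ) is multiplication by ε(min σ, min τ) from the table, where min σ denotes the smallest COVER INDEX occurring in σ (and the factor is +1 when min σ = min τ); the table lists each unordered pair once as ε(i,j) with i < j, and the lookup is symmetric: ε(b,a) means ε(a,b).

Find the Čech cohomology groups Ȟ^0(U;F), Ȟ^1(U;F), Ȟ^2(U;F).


Ȟ^0(U;F) ≅ Z/2,  Ȟ^1(U;F) ≅ 0,  Ȟ^2(U;F) ≅ Z/2

nonempty intersections:
  V1={{x1},{x2},{x4},{x5},{x2,x3},{x2,x5},{x2,x7},{x3,x4},{x3,x5},{x4,x7},{x5,x7},{x2,x3,x5},{x2,x5,x7},{x3,x4,x7}} V2={{x1},{x7},{x2,x7},{x3,x7},{x4,x7},{x5,x7},{x6,x7},{x2,x5,x7},{x3,x4,x7}} V3={{x1},{x3},{x6},{x2,x3},{x3,x4},{x3,x5},{x3,x7},{x6,x7},{x2,x3,x5},{x3,x4,x7}} V4={{x2},{x6},{x2,x3},{x2,x5},{x2,x7},{x6,x7},{x2,x3,x5},{x2,x5,x7}}
  V12={{x1},{x2,x7},{x4,x7},{x5,x7},{x2,x5,x7},{x3,x4,x7}} V13={{x1},{x2,x3},{x3,x4},{x3,x5},{x2,x3,x5},{x3,x4,x7}} V14={{x2},{x2,x3},{x2,x5},{x2,x7},{x2,x3,x5},{x2,x5,x7}} V23={{x1},{x3,x7},{x6,x7},{x3,x4,x7}} V24={{x2,x7},{x6,x7},{x2,x5,x7}} V34={{x6},{x2,x3},{x6,x7},{x2,x3,x5}}
  V123={{x1},{x3,x4,x7}} V124={{x2,x7},{x2,x5,x7}} V134={{x2,x3},{x2,x3,x5}} V234={{x6,x7}}
C dims 4,6,4; δ0: rk_F2 3; δ1: rk_F2 3
Ȟ^0: (4−3)−0=1 ⇒ Z/2
Ȟ^1: (6−3)−3=0 ⇒ 0
Ȟ^2: (4−0)−3=1 ⇒ Z/2


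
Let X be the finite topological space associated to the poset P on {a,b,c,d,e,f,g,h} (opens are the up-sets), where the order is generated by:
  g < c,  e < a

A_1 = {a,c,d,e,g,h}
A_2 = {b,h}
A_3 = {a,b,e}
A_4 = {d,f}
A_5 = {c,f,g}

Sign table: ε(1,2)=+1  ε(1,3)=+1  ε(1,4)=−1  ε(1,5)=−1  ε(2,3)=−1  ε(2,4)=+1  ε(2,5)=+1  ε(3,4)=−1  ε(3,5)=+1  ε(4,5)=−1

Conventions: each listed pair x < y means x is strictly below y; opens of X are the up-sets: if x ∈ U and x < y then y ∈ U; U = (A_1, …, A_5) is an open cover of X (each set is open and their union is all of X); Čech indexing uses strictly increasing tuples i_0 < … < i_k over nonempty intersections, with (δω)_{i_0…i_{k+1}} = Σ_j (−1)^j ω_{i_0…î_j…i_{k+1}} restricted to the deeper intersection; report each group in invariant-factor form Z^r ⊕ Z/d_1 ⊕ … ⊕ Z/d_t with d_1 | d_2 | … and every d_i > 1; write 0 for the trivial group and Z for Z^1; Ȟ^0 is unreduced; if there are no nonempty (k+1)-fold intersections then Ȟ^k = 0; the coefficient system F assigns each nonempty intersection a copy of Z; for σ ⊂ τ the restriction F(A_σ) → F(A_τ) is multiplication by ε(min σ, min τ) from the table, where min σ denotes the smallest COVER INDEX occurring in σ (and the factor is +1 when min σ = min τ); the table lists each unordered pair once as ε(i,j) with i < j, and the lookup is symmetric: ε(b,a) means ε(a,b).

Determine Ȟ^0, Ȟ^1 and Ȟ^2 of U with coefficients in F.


nonempty intersections:
  A12={h} A13={a,e} A14={d} A15={c,g} A23={b} A45={f}
C dims 5,6; δ0: rk 5, SNF 1^4·2
Ȟ^0: (5−5)−0=0 ⇒ 0
Ȟ^1: (6−0)−5=1 plus torsion [2] ⇒ Z ⊕ Z/2
Ȟ^2: (0−0)−0=0 ⇒ 0

Ȟ^0 ≅ 0, Ȟ^1 ≅ Z ⊕ Z/2, Ȟ^2 ≅ 0


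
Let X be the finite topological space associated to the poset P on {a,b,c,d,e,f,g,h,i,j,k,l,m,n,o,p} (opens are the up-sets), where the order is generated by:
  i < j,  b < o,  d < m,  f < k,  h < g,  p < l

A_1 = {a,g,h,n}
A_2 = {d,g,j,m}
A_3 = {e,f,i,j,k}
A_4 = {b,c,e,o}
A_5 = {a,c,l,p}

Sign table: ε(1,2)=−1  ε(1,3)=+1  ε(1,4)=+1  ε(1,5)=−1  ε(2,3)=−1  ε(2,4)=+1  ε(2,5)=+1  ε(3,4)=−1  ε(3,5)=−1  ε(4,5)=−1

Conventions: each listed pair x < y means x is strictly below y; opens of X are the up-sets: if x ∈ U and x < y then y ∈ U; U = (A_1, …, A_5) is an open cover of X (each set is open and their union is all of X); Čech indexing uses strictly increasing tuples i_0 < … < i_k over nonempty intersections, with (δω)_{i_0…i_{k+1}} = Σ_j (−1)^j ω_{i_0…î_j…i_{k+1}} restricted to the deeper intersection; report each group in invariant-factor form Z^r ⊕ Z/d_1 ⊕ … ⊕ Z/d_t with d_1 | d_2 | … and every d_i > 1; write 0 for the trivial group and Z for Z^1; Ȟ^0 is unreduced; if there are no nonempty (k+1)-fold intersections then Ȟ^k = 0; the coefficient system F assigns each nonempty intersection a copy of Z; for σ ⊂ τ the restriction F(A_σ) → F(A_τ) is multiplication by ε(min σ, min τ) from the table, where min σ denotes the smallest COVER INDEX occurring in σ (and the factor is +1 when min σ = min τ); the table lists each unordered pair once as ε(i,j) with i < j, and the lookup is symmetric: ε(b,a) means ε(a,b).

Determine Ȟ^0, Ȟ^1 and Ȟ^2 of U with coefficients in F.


Ȟ^0 ≅ 0,  Ȟ^1 ≅ Z/2,  Ȟ^2 ≅ 0

cover nerve:
  A12={g} A15={a} A23={j} A34={e} A45={c}
C dims 5,5; δ0: rk 5, SNF 1^4·2
Ȟ^0: (5−5)−0=0 ⇒ 0
Ȟ^1: (5−0)−5=0 plus torsion [2] ⇒ Z/2
Ȟ^2: (0−0)−0=0 ⇒ 0


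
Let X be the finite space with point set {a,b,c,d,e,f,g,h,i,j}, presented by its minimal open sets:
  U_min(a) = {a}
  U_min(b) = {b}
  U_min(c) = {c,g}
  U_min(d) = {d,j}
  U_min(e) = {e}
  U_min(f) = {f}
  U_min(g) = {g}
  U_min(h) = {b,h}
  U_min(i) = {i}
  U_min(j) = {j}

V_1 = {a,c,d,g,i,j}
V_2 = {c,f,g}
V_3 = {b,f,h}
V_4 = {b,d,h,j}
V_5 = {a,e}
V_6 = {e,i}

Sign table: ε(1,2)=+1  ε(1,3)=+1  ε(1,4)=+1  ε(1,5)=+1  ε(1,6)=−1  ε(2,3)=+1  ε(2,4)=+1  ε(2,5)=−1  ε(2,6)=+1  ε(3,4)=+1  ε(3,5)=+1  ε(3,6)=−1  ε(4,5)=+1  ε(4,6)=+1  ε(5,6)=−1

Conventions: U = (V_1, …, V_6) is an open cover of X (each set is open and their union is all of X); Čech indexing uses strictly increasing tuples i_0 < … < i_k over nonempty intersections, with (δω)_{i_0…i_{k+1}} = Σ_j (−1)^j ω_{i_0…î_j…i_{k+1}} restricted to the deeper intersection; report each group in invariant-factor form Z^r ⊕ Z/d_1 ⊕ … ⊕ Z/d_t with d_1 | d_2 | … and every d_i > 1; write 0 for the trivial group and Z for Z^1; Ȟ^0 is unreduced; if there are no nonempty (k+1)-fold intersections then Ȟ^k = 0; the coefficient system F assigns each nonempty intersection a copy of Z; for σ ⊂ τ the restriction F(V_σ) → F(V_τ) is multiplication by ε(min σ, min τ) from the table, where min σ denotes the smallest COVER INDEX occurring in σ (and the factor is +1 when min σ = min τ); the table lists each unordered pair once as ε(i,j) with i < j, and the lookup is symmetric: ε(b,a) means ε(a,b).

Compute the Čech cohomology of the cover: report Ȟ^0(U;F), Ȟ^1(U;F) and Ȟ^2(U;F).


Ȟ^0 ≅ Z,  Ȟ^1 ≅ Z^2,  Ȟ^2 ≅ 0

cover nerve:
  V12={c,g} V14={d,j} V15={a} V16={i} V23={f} V34={b,h} V56={e}
C dims 6,7; δ0: rk 5, SNF 1^5
Ȟ^0: (6−5)−0=1 ⇒ Z
Ȟ^1: (7−0)−5=2 ⇒ Z^2
Ȟ^2: (0−0)−0=0 ⇒ 0


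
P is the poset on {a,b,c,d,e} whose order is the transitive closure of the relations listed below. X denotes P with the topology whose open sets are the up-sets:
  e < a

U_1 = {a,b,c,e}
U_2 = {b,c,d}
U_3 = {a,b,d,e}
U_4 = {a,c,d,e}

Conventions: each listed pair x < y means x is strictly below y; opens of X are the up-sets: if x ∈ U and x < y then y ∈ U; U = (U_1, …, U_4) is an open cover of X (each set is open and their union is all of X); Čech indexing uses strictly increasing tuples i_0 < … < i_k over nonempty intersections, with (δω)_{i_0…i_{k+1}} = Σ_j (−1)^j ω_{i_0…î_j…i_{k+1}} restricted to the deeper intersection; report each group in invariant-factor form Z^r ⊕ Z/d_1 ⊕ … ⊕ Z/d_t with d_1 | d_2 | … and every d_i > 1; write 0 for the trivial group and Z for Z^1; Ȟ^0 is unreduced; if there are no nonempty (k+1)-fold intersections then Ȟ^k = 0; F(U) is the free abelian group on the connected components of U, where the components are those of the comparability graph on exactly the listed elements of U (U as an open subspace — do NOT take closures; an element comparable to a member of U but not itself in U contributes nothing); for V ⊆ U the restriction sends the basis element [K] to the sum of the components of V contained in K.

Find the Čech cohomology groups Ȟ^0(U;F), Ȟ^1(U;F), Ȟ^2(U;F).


Ȟ^0 ≅ Z^4, Ȟ^1 ≅ 0, Ȟ^2 ≅ 0

nerve simplices:
  U12={b,c} U13={a,b,e} U14={a,c,e} U23={b,d} U24={c,d} U34={a,d,e}
  U123={b} U124={c} U134={a,e} U234={d}
components per intersection:
  U1: {a,e} {b} {c}
  U2: {b} {c} {d}
  U3: {a,e} {b} {d}
  U4: {a,e} {c} {d}
  U12: {b} {c}
  U13: {a,e} {b}
  U14: {a,e} {c}
  U23: {b} {d}
  U24: {c} {d}
  U34: {a,e} {d}
  U123: {b}
  U124: {c}
  U134: {a,e}
  U234: {d}
C dims 12,12,4; δ0: rk 8, SNF 1^8; δ1: rk 4, SNF 1^4
degree 0: 12−8−0 = 4 → Ȟ^0 ≅ Z^4
degree 1: 12−4−8 = 0 → Ȟ^1 ≅ 0
degree 2: 4−0−4 = 0 → Ȟ^2 ≅ 0


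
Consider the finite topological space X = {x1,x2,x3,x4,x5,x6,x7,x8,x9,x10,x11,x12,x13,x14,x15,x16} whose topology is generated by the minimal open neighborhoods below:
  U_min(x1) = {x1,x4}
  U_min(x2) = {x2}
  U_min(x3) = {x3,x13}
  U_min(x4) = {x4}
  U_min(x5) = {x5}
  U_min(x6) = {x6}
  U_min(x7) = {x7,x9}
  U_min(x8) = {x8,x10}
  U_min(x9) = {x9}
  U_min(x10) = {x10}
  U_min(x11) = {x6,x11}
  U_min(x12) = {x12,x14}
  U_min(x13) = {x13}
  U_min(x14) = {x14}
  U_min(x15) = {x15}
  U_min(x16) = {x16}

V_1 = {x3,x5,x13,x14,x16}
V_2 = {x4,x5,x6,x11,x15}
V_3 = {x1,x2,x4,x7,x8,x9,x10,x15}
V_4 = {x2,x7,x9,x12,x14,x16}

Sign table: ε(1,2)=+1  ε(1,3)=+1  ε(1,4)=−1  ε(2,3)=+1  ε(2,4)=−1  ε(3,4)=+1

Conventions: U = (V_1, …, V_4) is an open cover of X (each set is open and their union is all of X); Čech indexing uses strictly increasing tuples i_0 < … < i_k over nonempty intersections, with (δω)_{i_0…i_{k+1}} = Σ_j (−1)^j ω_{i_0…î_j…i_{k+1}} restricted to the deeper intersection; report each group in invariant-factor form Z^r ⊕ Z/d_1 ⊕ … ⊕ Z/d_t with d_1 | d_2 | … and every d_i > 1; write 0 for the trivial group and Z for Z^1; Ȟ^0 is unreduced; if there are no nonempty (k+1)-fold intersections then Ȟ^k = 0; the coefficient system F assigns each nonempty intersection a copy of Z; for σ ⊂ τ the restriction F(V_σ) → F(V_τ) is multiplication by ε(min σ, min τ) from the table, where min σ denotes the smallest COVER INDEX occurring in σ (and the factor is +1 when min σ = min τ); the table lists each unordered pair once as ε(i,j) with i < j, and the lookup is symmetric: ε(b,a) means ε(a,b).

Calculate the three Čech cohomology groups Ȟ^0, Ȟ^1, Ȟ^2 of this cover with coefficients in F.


nonempty overlaps:
  V12={x5} V14={x14,x16} V23={x4,x15} V34={x2,x7,x9}
C dims 4,4; δ0: rk 4, SNF 1^3·2
degree 0: 4−4−0 = 0 → Ȟ^0 ≅ 0
degree 1: 4−0−4 = 0 plus torsion [2] → Ȟ^1 ≅ Z/2
degree 2: 0−0−0 = 0 → Ȟ^2 ≅ 0

Ȟ^0(U;F) ≅ 0, Ȟ^1(U;F) ≅ Z/2, Ȟ^2(U;F) ≅ 0


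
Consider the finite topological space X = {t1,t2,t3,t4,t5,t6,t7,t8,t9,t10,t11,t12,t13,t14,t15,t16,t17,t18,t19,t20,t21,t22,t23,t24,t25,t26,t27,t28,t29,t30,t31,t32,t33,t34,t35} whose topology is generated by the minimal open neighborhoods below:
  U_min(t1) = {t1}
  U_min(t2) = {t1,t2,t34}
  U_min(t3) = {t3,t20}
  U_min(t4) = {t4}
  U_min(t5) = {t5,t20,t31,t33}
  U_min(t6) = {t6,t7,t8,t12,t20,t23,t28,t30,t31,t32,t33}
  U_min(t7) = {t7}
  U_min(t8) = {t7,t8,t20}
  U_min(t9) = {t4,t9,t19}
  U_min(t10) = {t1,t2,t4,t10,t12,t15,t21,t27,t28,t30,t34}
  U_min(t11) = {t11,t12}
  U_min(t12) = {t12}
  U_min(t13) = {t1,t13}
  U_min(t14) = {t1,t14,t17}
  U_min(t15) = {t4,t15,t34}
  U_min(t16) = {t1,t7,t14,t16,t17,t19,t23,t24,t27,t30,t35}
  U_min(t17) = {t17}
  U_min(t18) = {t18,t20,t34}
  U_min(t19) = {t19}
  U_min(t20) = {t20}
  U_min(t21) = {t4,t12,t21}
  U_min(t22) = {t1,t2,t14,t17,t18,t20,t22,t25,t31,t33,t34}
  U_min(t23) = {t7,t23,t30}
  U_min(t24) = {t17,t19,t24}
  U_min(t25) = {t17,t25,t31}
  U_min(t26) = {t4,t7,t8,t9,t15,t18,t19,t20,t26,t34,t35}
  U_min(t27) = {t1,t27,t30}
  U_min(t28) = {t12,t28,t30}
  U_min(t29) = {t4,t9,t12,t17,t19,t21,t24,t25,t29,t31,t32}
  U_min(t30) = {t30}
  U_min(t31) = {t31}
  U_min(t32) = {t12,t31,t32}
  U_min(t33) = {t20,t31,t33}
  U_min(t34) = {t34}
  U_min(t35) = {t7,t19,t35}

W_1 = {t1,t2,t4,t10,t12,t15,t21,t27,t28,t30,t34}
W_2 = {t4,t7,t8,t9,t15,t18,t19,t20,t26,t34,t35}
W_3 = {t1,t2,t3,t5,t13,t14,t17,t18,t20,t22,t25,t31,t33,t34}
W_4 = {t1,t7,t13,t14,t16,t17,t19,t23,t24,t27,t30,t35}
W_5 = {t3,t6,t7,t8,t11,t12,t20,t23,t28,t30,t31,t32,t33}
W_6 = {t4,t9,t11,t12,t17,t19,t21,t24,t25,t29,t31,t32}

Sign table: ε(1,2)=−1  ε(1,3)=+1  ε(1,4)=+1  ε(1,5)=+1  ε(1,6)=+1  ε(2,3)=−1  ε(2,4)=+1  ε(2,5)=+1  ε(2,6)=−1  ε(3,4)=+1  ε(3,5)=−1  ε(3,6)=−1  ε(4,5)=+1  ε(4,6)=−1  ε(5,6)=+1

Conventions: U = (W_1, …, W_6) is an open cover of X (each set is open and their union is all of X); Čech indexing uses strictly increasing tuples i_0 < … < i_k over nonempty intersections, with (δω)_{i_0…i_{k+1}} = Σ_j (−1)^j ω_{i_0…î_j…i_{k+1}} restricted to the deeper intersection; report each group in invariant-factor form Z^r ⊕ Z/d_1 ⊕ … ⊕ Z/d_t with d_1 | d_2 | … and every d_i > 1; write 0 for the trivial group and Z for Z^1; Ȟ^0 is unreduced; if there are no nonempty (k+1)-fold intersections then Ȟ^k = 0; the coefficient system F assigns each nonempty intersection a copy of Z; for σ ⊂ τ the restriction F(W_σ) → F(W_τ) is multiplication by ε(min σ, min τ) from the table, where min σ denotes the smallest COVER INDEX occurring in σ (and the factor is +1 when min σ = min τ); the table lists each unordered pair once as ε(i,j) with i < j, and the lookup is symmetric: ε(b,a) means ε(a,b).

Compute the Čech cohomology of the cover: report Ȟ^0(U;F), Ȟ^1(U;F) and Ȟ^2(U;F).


Ȟ^0(U;F) ≅ 0; Ȟ^1(U;F) ≅ Z/2; Ȟ^2(U;F) ≅ Z

nonempty intersections:
  W12={t4,t15,t34} W13={t1,t2,t34} W14={t1,t27,t30} W15={t12,t28,t30} W16={t4,t12,t21} W23={t18,t20,t34} W24={t7,t19,t35} W25={t7,t8,t20} W26={t4,t9,t19} W34={t1,t13,t14,t17} W35={t3,t20,t31,t33} W36={t17,t25,t31} W45={t7,t23,t30} W46={t17,t19,t24} W56={t11,t12,t31,t32}
  W123={t34} W126={t4} W134={t1} W145={t30} W156={t12} W235={t20} W245={t7} W246={t19} W346={t17} W356={t31}
C dims 6,15,10; δ0: rk 6, SNF 1^5·2; δ1: rk 9, SNF 1^9
Ȟ^0: (6−6)−0=0 ⇒ 0
Ȟ^1: (15−9)−6=0 plus torsion [2] ⇒ Z/2
Ȟ^2: (10−0)−9=1 ⇒ Z


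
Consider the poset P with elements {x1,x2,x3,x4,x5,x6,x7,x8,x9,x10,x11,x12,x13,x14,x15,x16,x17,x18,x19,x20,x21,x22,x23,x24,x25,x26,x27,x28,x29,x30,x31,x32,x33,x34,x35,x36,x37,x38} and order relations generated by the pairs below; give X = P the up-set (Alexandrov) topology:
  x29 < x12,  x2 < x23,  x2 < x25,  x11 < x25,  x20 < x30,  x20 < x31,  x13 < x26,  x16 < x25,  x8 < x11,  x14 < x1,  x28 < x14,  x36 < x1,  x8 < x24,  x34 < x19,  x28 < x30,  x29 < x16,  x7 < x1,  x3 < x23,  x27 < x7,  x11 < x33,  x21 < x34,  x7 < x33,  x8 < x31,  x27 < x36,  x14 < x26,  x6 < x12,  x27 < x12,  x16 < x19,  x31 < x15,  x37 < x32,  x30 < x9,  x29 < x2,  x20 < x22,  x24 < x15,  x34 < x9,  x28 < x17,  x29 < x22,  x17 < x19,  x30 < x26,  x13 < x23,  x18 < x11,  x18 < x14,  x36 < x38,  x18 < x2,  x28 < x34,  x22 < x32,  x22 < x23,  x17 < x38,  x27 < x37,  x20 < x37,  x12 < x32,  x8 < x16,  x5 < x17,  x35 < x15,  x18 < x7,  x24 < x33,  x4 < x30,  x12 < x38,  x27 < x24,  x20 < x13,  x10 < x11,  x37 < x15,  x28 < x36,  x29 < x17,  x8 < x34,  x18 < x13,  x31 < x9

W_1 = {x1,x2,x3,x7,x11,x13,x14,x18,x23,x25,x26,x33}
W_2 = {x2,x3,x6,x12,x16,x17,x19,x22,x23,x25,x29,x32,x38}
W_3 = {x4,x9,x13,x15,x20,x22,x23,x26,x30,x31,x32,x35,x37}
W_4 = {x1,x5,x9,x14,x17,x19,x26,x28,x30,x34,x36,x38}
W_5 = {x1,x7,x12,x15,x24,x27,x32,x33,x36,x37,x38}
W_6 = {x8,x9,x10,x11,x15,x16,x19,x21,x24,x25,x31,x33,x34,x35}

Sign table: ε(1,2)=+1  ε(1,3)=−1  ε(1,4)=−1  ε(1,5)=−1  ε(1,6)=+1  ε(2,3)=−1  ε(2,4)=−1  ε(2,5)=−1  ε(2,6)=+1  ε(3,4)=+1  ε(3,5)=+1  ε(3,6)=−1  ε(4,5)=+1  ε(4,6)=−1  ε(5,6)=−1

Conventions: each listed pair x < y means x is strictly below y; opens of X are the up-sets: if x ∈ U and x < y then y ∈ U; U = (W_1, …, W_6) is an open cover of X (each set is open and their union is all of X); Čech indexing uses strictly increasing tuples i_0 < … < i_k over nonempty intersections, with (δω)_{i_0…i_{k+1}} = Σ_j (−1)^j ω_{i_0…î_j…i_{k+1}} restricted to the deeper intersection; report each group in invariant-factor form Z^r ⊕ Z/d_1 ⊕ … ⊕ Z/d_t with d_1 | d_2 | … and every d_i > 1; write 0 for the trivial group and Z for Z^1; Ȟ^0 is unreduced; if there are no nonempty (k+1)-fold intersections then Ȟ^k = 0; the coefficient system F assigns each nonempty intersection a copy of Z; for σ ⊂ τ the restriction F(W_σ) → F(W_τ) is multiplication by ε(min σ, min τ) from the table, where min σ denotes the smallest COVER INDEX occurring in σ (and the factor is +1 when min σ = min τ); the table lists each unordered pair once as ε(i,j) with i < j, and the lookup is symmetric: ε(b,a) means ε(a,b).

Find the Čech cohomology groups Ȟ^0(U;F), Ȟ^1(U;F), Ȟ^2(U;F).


intersection data:
  W12={x2,x3,x23,x25} W13={x13,x23,x26} W14={x1,x14,x26} W15={x1,x7,x33} W16={x11,x25,x33} W23={x22,x23,x32} W24={x17,x19,x38} W25={x12,x32,x38} W26={x16,x19,x25} W34={x9,x26,x30} W35={x15,x32,x37} W36={x9,x15,x31,x35} W45={x1,x36,x38} W46={x9,x19,x34} W56={x15,x24,x33}
  W123={x23} W126={x25} W134={x26} W145={x1} W156={x33} W235={x32} W245={x38} W246={x19} W346={x9} W356={x15}
C dims 6,15,10; δ0: rk 5, SNF 1^5; δ1: rk 10, SNF 1^9·2
Ȟ^0 = (6 − 5) − 0 = 1, so Ȟ^0 ≅ Z
Ȟ^1 = (15 − 10) − 5 = 0, so Ȟ^1 ≅ 0
Ȟ^2 = (10 − 0) − 10 = 0 plus torsion [2], so Ȟ^2 ≅ Z/2

Ȟ^0 ≅ Z; Ȟ^1 ≅ 0; Ȟ^2 ≅ Z/2


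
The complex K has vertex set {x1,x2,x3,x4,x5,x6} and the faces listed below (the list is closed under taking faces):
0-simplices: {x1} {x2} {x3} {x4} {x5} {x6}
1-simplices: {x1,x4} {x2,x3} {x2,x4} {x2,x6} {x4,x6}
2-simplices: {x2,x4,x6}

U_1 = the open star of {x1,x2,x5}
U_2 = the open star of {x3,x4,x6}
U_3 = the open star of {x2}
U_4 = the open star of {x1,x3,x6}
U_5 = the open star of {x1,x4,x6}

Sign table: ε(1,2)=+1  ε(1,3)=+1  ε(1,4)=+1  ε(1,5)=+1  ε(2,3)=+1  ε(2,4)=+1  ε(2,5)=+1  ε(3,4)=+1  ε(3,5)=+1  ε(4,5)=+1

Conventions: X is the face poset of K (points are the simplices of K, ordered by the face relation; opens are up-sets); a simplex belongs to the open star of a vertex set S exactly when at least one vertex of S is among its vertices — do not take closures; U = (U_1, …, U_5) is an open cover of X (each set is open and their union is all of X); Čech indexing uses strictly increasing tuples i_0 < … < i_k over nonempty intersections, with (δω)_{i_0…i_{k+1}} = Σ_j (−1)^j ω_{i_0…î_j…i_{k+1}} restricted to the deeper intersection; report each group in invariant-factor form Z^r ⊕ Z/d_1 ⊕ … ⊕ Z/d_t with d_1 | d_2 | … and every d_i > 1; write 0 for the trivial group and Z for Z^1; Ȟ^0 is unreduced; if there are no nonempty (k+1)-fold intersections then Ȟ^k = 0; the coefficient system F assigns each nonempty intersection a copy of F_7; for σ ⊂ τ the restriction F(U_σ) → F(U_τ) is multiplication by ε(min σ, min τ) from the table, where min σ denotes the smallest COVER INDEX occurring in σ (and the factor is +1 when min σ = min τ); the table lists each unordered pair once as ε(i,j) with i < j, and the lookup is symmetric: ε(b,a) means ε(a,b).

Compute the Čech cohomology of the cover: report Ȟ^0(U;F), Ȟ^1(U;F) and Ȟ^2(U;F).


cover nerve:
  U1={{x1},{x2},{x5},{x1,x4},{x2,x3},{x2,x4},{x2,x6},{x2,x4,x6}} U2={{x3},{x4},{x6},{x1,x4},{x2,x3},{x2,x4},{x2,x6},{x4,x6},{x2,x4,x6}} U3={{x2},{x2,x3},{x2,x4},{x2,x6},{x2,x4,x6}} U4={{x1},{x3},{x6},{x1,x4},{x2,x3},{x2,x6},{x4,x6},{x2,x4,x6}} U5={{x1},{x4},{x6},{x1,x4},{x2,x4},{x2,x6},{x4,x6},{x2,x4,x6}}
  U12={{x1,x4},{x2,x3},{x2,x4},{x2,x6},{x2,x4,x6}} U13={{x2},{x2,x3},{x2,x4},{x2,x6},{x2,x4,x6}} U14={{x1},{x1,x4},{x2,x3},{x2,x6},{x2,x4,x6}} U15={{x1},{x1,x4},{x2,x4},{x2,x6},{x2,x4,x6}} U23={{x2,x3},{x2,x4},{x2,x6},{x2,x4,x6}} U24={{x3},{x6},{x1,x4},{x2,x3},{x2,x6},{x4,x6},{x2,x4,x6}} U25={{x4},{x6},{x1,x4},{x2,x4},{x2,x6},{x4,x6},{x2,x4,x6}} U34={{x2,x3},{x2,x6},{x2,x4,x6}} U35={{x2,x4},{x2,x6},{x2,x4,x6}} U45={{x1},{x6},{x1,x4},{x2,x6},{x4,x6},{x2,x4,x6}}
  U123={{x2,x3},{x2,x4},{x2,x6},{x2,x4,x6}} U124={{x1,x4},{x2,x3},{x2,x6},{x2,x4,x6}} U125={{x1,x4},{x2,x4},{x2,x6},{x2,x4,x6}} U134={{x2,x3},{x2,x6},{x2,x4,x6}} U135={{x2,x4},{x2,x6},{x2,x4,x6}} U145={{x1},{x1,x4},{x2,x6},{x2,x4,x6}} U234={{x2,x3},{x2,x6},{x2,x4,x6}} U235={{x2,x4},{x2,x6},{x2,x4,x6}} U245={{x6},{x1,x4},{x2,x6},{x4,x6},{x2,x4,x6}} U345={{x2,x6},{x2,x4,x6}}
  U1234={{x2,x3},{x2,x6},{x2,x4,x6}} U1235={{x2,x4},{x2,x6},{x2,x4,x6}} U1245={{x1,x4},{x2,x6},{x2,x4,x6}} U1345={{x2,x6},{x2,x4,x6}} U2345={{x2,x6},{x2,x4,x6}}
  U12345={{x2,x6},{x2,x4,x6}}
C dims 5,10,10,5; δ0: rk_F7 4; δ1: rk_F7 6; δ2: rk_F7 4
Ȟ^0: (5−4)−0=1 ⇒ Z/7
Ȟ^1: (10−6)−4=0 ⇒ 0
Ȟ^2: (10−4)−6=0 ⇒ 0

Ȟ^0 = Z/7, Ȟ^1 = 0, Ȟ^2 = 0


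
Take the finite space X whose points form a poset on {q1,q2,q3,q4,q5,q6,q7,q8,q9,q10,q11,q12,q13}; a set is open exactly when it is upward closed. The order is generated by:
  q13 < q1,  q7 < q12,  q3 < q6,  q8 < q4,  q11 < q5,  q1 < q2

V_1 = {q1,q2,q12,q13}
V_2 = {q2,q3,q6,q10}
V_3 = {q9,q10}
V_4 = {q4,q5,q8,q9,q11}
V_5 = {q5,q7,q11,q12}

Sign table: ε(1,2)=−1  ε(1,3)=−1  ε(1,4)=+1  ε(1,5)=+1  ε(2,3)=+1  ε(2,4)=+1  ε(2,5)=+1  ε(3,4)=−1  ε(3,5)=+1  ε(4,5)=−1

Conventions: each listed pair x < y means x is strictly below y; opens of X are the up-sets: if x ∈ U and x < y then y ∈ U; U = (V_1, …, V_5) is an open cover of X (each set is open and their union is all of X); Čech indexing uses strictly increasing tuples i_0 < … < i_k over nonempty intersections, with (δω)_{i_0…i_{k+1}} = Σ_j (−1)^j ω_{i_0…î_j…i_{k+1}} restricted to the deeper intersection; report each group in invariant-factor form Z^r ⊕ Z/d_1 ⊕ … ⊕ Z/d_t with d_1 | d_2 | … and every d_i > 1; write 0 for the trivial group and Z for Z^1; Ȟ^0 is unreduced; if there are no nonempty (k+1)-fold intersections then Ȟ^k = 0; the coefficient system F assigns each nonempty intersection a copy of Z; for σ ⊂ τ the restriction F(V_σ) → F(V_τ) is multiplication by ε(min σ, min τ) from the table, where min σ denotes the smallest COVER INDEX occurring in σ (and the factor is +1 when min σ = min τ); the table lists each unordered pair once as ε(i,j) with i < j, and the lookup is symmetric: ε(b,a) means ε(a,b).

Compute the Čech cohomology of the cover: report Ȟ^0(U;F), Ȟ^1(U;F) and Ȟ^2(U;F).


nerve simplices:
  V12={q2} V15={q12} V23={q10} V34={q9} V45={q5,q11}
C dims 5,5; δ0: rk 5, SNF 1^4·2
degree 0: 5−5−0 = 0 → Ȟ^0 ≅ 0
degree 1: 5−0−5 = 0 plus torsion [2] → Ȟ^1 ≅ Z/2
degree 2: 0−0−0 = 0 → Ȟ^2 ≅ 0

Ȟ^0(U;F) ≅ 0, Ȟ^1(U;F) ≅ Z/2, Ȟ^2(U;F) ≅ 0


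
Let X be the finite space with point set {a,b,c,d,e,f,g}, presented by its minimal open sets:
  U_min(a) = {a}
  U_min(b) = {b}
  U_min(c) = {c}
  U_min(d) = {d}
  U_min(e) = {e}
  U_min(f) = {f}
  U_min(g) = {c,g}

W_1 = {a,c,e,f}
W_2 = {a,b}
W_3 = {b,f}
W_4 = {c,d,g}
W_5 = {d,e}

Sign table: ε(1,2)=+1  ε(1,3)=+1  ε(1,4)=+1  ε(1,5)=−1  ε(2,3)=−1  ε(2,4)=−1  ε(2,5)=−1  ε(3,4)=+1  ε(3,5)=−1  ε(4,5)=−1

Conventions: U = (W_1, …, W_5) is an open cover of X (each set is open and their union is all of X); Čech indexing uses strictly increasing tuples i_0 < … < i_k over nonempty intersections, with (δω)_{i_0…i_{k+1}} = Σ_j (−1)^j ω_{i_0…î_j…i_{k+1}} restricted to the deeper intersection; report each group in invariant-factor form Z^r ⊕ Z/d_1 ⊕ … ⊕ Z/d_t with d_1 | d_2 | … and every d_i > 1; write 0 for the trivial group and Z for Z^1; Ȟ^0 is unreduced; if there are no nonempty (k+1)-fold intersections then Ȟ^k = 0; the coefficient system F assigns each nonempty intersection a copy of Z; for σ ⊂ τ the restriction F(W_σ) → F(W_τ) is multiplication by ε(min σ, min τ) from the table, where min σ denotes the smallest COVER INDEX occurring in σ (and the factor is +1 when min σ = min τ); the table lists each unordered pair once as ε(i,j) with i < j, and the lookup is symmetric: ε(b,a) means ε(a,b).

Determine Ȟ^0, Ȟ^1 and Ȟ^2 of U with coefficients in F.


nonempty overlaps:
  W12={a} W13={f} W14={c} W15={e} W23={b} W45={d}
C dims 5,6; δ0: rk 5, SNF 1^4·2
degree 0: 5−5−0 = 0 → Ȟ^0 ≅ 0
degree 1: 6−0−5 = 1 plus torsion [2] → Ȟ^1 ≅ Z ⊕ Z/2
degree 2: 0−0−0 = 0 → Ȟ^2 ≅ 0

Ȟ^0(U;F) ≅ 0, Ȟ^1(U;F) ≅ Z ⊕ Z/2 and Ȟ^2(U;F) ≅ 0


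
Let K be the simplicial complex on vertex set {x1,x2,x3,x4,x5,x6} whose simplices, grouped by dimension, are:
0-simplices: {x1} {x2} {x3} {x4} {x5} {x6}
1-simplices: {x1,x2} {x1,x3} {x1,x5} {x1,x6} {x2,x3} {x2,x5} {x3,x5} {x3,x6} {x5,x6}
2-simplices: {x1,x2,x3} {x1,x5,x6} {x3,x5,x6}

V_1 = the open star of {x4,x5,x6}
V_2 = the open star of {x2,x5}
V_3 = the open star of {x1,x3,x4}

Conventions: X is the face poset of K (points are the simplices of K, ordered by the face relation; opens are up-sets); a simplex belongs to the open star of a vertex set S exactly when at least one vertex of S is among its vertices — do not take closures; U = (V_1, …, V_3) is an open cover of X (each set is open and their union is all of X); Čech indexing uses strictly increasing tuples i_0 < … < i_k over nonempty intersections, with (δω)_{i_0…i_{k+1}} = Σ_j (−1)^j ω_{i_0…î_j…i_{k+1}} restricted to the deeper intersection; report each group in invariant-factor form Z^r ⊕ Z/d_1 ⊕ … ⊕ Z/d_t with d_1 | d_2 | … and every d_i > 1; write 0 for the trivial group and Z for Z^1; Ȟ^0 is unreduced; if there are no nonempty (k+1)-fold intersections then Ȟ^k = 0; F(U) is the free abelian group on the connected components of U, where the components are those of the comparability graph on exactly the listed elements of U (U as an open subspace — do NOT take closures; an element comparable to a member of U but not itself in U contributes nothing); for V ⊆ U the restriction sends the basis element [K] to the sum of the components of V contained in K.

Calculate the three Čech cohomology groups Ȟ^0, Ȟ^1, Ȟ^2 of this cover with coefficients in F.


Ȟ^0(U;F) ≅ Z^2,  Ȟ^1(U;F) ≅ Z^2,  Ȟ^2(U;F) ≅ 0

nonempty intersections:
  V1={{x4},{x5},{x6},{x1,x5},{x1,x6},{x2,x5},{x3,x5},{x3,x6},{x5,x6},{x1,x5,x6},{x3,x5,x6}} V2={{x2},{x5},{x1,x2},{x1,x5},{x2,x3},{x2,x5},{x3,x5},{x5,x6},{x1,x2,x3},{x1,x5,x6},{x3,x5,x6}} V3={{x1},{x3},{x4},{x1,x2},{x1,x3},{x1,x5},{x1,x6},{x2,x3},{x3,x5},{x3,x6},{x1,x2,x3},{x1,x5,x6},{x3,x5,x6}}
  V12={{x5},{x1,x5},{x2,x5},{x3,x5},{x5,x6},{x1,x5,x6},{x3,x5,x6}} V13={{x4},{x1,x5},{x1,x6},{x3,x5},{x3,x6},{x1,x5,x6},{x3,x5,x6}} V23={{x1,x2},{x1,x5},{x2,x3},{x3,x5},{x1,x2,x3},{x1,x5,x6},{x3,x5,x6}}
  V123={{x1,x5},{x3,x5},{x1,x5,x6},{x3,x5,x6}}
components per intersection:
  V1: {{x4}} {{x5},{x6},{x1,x5},{x1,x6},{x2,x5},{x3,x5},{x3,x6},{x5,x6},{x1,x5,x6},{x3,x5,x6}}
  V2: {{x2},{x5},{x1,x2},{x1,x5},{x2,x3},{x2,x5},{x3,x5},{x5,x6},{x1,x2,x3},{x1,x5,x6},{x3,x5,x6}}
  V3: {{x1},{x3},{x1,x2},{x1,x3},{x1,x5},{x1,x6},{x2,x3},{x3,x5},{x3,x6},{x1,x2,x3},{x1,x5,x6},{x3,x5,x6}} {{x4}}
  V12: {{x5},{x1,x5},{x2,x5},{x3,x5},{x5,x6},{x1,x5,x6},{x3,x5,x6}}
  V13: {{x4}} {{x1,x5},{x1,x6},{x1,x5,x6}} {{x3,x5},{x3,x6},{x3,x5,x6}}
  V23: {{x1,x2},{x2,x3},{x1,x2,x3}} {{x1,x5},{x1,x5,x6}} {{x3,x5},{x3,x5,x6}}
  V123: {{x1,x5},{x1,x5,x6}} {{x3,x5},{x3,x5,x6}}
C dims 5,7,2; δ0: rk 3, SNF 1^3; δ1: rk 2, SNF 1^2
Ȟ^0: (5−3)−0=2 ⇒ Z^2
Ȟ^1: (7−2)−3=2 ⇒ Z^2
Ȟ^2: (2−0)−2=0 ⇒ 0


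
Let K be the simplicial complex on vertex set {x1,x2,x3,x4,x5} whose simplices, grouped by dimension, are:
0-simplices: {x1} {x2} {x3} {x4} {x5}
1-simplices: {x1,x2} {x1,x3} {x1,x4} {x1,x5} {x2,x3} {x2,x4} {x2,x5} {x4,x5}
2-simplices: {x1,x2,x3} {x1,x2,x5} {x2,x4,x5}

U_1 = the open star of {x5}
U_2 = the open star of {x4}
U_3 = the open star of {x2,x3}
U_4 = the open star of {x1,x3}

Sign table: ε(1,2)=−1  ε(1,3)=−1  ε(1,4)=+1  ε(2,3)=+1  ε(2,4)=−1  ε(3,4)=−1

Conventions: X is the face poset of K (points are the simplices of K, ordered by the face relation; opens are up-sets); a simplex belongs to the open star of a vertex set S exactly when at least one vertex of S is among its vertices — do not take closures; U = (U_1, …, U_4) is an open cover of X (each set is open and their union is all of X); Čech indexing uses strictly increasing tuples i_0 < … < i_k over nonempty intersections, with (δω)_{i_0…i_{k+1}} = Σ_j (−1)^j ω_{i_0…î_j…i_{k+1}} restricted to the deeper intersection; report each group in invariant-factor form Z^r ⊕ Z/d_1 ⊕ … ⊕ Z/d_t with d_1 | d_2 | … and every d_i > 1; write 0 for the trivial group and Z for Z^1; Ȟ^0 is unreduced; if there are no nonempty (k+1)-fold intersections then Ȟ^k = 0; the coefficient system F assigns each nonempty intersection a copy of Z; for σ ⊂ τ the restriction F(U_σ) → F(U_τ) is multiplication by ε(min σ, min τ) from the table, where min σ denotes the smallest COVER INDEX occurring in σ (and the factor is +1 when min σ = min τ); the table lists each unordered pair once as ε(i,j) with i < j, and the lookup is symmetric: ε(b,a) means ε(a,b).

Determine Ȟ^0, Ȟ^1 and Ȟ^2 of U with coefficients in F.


Ȟ^0 = Z, Ȟ^1 = Z and Ȟ^2 = 0

cover nerve:
  U1={{x5},{x1,x5},{x2,x5},{x4,x5},{x1,x2,x5},{x2,x4,x5}} U2={{x4},{x1,x4},{x2,x4},{x4,x5},{x2,x4,x5}} U3={{x2},{x3},{x1,x2},{x1,x3},{x2,x3},{x2,x4},{x2,x5},{x1,x2,x3},{x1,x2,x5},{x2,x4,x5}} U4={{x1},{x3},{x1,x2},{x1,x3},{x1,x4},{x1,x5},{x2,x3},{x1,x2,x3},{x1,x2,x5}}
  U12={{x4,x5},{x2,x4,x5}} U13={{x2,x5},{x1,x2,x5},{x2,x4,x5}} U14={{x1,x5},{x1,x2,x5}} U23={{x2,x4},{x2,x4,x5}} U24={{x1,x4}} U34={{x3},{x1,x2},{x1,x3},{x2,x3},{x1,x2,x3},{x1,x2,x5}}
  U123={{x2,x4,x5}} U134={{x1,x2,x5}}
C dims 4,6,2; δ0: rk 3, SNF 1^3; δ1: rk 2, SNF 1^2
Ȟ^0: (4−3)−0=1 ⇒ Z
Ȟ^1: (6−2)−3=1 ⇒ Z
Ȟ^2: (2−0)−2=0 ⇒ 0
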